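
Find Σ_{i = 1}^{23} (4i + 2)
= 4·Σ i+2·23 = 4·276+46 = 1150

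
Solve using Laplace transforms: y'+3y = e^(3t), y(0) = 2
Take L: sY - 2+3Y=1/(s-3)
Y(s+3)=1/(s-3)+2
Y=1/((s-3)(s+3))+2/(s+3)
Partial fractions: 1/((s-3)(s+3))=(1/6)/(s-3) - (1/6)/(s+3)
So Y=(1/6)/(s-3)+(11/6)/(s+3)
Inverse Laplace transform (L^(-1){1/(s-3)}=e^(3t), L^(-1){1/(s+3)}=e^(-3t)):

Answer: y(t)=(1/6)·e^(3t)+(11/6)·e^(-3t)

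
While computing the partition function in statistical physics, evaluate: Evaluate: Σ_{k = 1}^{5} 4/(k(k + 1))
Partial fractions: 4/(k(k + 1)) = 4/k - 4/(k + 1)
Telescoping sum: 4(1 - 1/6) = 4·5/6

Answer: 10/3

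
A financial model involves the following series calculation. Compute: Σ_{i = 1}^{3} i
Using formula: Σ i^1=n(n + 1)/2=3·4/2=6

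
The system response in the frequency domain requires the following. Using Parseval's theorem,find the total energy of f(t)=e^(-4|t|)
Parseval's theorem: E = integral |f(t)|^2 dt = (1/2pi) integral |F(omega)|^2 domega
E = integral_{-inf}^{inf} e^(-8|t|) dt = 2*integral_0^inf e^(-8t) dt = 2/(2*4) = 1/4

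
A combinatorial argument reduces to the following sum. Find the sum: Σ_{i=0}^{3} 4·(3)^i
Geometric series: S = a(1 - r^n)/(1 - r)
a = 4, r = 3, n = 4
S = 4(1 - 81)/-2 = 160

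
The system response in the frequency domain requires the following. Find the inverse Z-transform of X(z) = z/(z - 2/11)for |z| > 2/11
Standard pair: z/(z-a) <-> a^n * u[n] for causal signals
With a=2/11: x[n]=(2/11)^n * u[n]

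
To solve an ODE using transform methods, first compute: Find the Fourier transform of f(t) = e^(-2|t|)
Using the standard pair: F{e^(-a|t|)}=2a/(a^2 + omega^2)
With a=2: F(omega)=4/(4 + omega^2)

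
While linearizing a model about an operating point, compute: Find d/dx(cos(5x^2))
Chain rule: d/dx[cos(u)]=-sin(u)·u' where u=5x^2
u'=10x

Answer: -10x·sin(5x^2)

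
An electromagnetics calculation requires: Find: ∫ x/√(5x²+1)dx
Let u=5x²+1, du=10x dx
∫ (1/10)·u^(-1/2) du=√u/5+C

Answer: √(5x²+1)/5+C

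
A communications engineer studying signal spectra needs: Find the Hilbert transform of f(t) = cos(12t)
The Hilbert transform shifts each frequency component by -pi/2.
H{cos(wt)} = sin(wt)
With w = 12: H{cos(12t)} = sin(12t)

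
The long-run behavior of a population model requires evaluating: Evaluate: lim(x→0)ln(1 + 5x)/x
L'Hôpital (0/0): lim 5/(1+5x) / 1 = 5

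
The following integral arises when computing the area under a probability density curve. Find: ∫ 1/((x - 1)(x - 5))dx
Partial fractions: 1/((x-1)(x-5))=A/(x-1)+B/(x-5)
A=-1/4, B=1/4
∫ [-1/4· 1/(x-1)+1/4· 1/(x-5)] dx
=(1/4)[ln|x-5| - ln|x-1|]+C

Answer: (1/4)·ln|(x-5)/(x-1)|+C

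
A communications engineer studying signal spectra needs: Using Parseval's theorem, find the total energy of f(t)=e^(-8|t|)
Parseval's theorem: E = integral |f(t)|^2 dt = (1/2pi) integral |F(omega)|^2 domega
E = integral_{-inf}^{inf} e^(-16|t|) dt = 2 * integral_0^inf e^(-16t) dt = 2/(2 * 8) = 1/8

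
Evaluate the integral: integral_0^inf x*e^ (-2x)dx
This is a Gamma integral. Substitute u = 2x (du = 2 dx):
integral_0^inf x*e^(-2x) dx = (1/2^2) integral_0^inf u^1*e^(-u) du
= Gamma(2)/2^2 = 1!/2^2 = 1/4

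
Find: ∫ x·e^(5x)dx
Integration by parts: u=x, dv=e^(5x) dx
du=dx, v=e^(5x)/5
=x·e^(5x)/5 - ∫ e^(5x)/5 dx
=x·e^(5x)/5 - e^(5x)/25 + C

Answer: e^(5x)(x/5 - 1/25) + C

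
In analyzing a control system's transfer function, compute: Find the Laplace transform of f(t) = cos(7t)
L{cos(wt)}=s/(s² + w²)
L{cos(7t)}=s/(s² + 49)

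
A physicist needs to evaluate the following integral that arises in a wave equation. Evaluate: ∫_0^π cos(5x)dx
Antiderivative: sin(5x)/5
Evaluate at bounds: [sin(5·π)/5] - [sin(5·0)/5]
= ((0) - (0))/5 = 0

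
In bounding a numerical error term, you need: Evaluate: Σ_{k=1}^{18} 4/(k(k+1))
Partial fractions: 4/(k(k+1))=4/k - 4/(k+1)
Telescoping sum: 4(1-1/19)=4·18/19

Answer: 72/19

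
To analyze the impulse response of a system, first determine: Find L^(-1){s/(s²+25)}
L^(-1){s/(s² + w²)} = cos(wt)
Here w = 5

Answer: cos(5t)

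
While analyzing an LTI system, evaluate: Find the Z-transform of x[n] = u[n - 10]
Using the time-shift property: Z{u[n-10]} = z^(-10) * z/(z-1)
= z^(-9)/(z-1)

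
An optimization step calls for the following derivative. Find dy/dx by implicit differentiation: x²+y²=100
Differentiate both sides: 2x + 2y·(dy/dx) = 0
Solve: dy/dx = -2x/(2y) = -x/y

Answer: dy/dx = -x/y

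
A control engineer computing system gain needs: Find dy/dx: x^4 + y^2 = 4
Differentiate: 4x^3+2y·(dy/dx) = 0
dy/dx = -4x^3/(2y)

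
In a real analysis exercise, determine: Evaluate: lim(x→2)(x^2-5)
Polynomial is continuous, so substitute x = 2:
1·2^2-5 = -1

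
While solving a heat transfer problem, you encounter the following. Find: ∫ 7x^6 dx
Using power rule: ∫ 7x^6 dx=7/7 x^7 + C=x^7 + C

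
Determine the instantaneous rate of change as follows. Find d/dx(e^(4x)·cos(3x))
Product rule: (fg)'=f'g + fg'
f=e^(4x), f'=4·e^(4x)
g=cos(3x), g'=-3·sin(3x)

Answer: 4·e^(4x)·cos(3x) - 3·e^(4x)·sin(3x)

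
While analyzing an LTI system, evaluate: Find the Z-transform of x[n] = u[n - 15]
Using the time-shift property: Z{u[n-15]} = z^(-15)*z/(z-1)
= z^(-14)/(z-1)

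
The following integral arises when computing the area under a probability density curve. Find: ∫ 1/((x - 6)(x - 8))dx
Partial fractions: 1/((x-6)(x-8)) = A/(x-6)+B/(x-8)
A = -1/2, B = 1/2
∫ [-1/2· 1/(x-6)+1/2· 1/(x-8)] dx
= (1/2)[ln|x-8| - ln|x-6|]+C

Answer: (1/2)·ln|(x-8)/(x-6)|+C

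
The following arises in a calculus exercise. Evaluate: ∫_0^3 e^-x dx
Antiderivative: -e^-x
Evaluate: -(e^-3-1)

Answer: (e^-3-1)/(-1)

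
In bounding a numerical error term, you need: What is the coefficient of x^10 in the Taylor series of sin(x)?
sin(x) has only odd powers. Coefficient of x^10=0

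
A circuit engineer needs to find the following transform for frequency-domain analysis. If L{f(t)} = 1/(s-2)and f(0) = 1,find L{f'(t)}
L{f'(t)} = s·F(s) - f(0) = s/(s-2) - 1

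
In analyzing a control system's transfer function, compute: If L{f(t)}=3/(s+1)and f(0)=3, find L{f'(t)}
L{f'(t)}=s·F(s) - f(0)=3s/(s+1)-3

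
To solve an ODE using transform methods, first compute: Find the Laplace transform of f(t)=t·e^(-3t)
L{t·e^(at)} = 1/(s-a)²
L{t·e^(-3t)} = 1/(s + 3)²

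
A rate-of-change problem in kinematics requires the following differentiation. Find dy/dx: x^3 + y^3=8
Differentiate: 3x^2 + 3y^2·(dy/dx)=0
dy/dx=-3x^2/(3y^2)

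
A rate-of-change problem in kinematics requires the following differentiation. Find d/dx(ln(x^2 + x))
Chain rule: d/dx[ln(u)] = u'/u where u = x^2+x
u' = 2x+1

Answer: (2x+1)/(x^2+x)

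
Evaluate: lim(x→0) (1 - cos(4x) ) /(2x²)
Using 1-cos(u) ≈ u²/2 for small u:
(1-cos(4x)) ≈ (4x)²/2=16x²/2
So limit=16/(2·2)=4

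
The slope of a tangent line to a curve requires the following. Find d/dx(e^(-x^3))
Chain rule: d/dx[e^u]=e^u · u' where u=-x^3
u'=-3x^2

Answer: -3x^2·e^(-x^3)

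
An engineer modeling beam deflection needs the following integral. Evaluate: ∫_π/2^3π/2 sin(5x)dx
Antiderivative: -cos(5x)/5
Evaluate at bounds: [-cos(5·3π/2)/5] - [-cos(5·π/2)/5]
=(-(0) + (0))/5=0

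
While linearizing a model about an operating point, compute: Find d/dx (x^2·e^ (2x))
Product rule: (fg)' = f'g + fg'
f = x^2, f' = 2x
g = e^(2x), g' = 2·e^(2x)

Answer: 2x·e^(2x) + 2x^2·e^(2x)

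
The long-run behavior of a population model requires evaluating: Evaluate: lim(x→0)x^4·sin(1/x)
Squeeze theorem: -|x^4| ≤ x^4·sin(1/x) ≤ |x^4|
Since x^4 → 0 as x → 0, by squeeze theorem the limit is 0

Answer: 0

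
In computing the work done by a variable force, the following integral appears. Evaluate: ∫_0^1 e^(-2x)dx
Antiderivative: (1/(-2))e^(-2x)
Evaluate: (1/(-2))(e^-2-1)

Answer: (e^-2-1)/(-2)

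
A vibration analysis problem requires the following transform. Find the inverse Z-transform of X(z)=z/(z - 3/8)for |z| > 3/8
Standard pair: z/(z-a) <-> a^n * u[n] for causal signals
With a = 3/8: x[n] = (3/8)^n * u[n]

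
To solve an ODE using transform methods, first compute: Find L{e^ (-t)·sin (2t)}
First shifting: L{e^(at)f(t)}=F(s-a)
L{sin(2t)}=2/(s² + 4)
Shift: 2/((s + 1)² + 4)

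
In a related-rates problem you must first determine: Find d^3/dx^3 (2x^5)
Apply power rule 3 times:
d^1: 10x^4
d^2: 40x^3
d^3: 120x^2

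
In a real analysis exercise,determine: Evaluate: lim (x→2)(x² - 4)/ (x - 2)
Factor: (x² - 4)=(x-2)(x + 2)
Cancel (x-2): lim(x→2) (x + 2)=4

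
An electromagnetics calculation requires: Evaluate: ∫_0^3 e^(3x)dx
Antiderivative: (1/3)e^(3x)
Evaluate: (1/3)(e^9-1)

Answer: (e^9-1)/3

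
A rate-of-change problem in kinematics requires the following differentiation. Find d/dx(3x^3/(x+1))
Quotient rule: (f/g)' = (f'g - fg')/g²
f = 3x^3, f' = 9x^2
g = x + 1, g' = 1

Answer: (9x^2·(x + 1) - 3x^3)/(x + 1)²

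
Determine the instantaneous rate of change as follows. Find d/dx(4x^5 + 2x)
Power rule: d/dx(ax^n) = n·a·x^(n-1)
Term by term: 20·x^4 + 2

Answer: 20x^4 + 2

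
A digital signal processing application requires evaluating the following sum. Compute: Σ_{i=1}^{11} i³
Using formula: Σ i^3=[n(n + 1)/2]²=[11·12/2]²=4356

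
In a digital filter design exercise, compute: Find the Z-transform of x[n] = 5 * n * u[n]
Z{n*u[n]}=z/(z-1)^2
By linearity: Z{5*n*u[n]}=5z/(z-1)^2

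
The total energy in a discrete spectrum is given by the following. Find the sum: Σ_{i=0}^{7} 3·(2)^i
Geometric series: S=a(1 - r^n)/(1 - r)
a=3, r=2, n=8
S=3(1-256)/-1=765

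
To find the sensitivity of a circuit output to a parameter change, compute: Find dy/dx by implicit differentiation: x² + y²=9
Differentiate both sides: 2x + 2y·(dy/dx) = 0
Solve: dy/dx = -2x/(2y) = -x/y

Answer: dy/dx = -x/y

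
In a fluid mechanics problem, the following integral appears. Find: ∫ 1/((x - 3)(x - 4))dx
Partial fractions: 1/((x-3)(x-4)) = A/(x-3)+B/(x-4)
A = -1, B = 1
∫ [-1· 1/(x-3)+1· 1/(x-4)] dx
= (1)[ln|x-4| - ln|x-3|]+C

Answer: ln|(x-4)/(x-3)|+C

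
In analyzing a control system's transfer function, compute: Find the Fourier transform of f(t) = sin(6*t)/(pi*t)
sin(W*t)/(pi*t) = (W/pi)*sinc(W*t/pi) is the impulse response of the ideal low-pass filter with cutoff W (here W = 6).
Its Fourier transform is a rectangular function:
F(omega) = 1 for |omega| < 6, 0 otherwise

Answer: rect(omega/12) [i.e., 1 for |omega| < 6, 0 otherwise]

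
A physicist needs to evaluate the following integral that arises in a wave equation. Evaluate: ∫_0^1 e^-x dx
Antiderivative: -e^-x
Evaluate: -(e^-1 - 1)

Answer: (e^-1 - 1)/(-1)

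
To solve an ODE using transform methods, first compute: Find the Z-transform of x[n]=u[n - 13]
Using the time-shift property: Z{u[n-13]}=z^(-13)*z/(z-1)
=z^(-12)/(z-1)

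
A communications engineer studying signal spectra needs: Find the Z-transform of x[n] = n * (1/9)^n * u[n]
Using the property Z{n * a^n * u[n]}=az/(z-a)^2
With a=1/9: X(z)=(1/9)z/(z - 1/9)^2, |z| > 1/9

Answer: (1/9)z/(z - 1/9)^2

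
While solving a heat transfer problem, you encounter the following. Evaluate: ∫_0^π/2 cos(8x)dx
Antiderivative: sin(8x)/8
Evaluate at bounds: [sin(8·π/2)/8] - [sin(8·0)/8]
=((0) - (0))/8=0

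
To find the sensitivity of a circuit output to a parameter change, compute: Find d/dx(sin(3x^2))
Chain rule: d/dx[sin(u)]=cos(u)·u' where u=3x^2
u'=6x

Answer: 6x·cos(3x^2)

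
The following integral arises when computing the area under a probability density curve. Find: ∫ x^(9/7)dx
Power rule: ∫ x^(9/7) dx=x^(16/7)/(16/7) + C

Answer: (7/16)·x^(16/7) + C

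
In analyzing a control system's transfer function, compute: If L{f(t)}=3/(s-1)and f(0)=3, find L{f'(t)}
L{f'(t)} = s·F(s) - f(0) = 3s/(s-1) - 3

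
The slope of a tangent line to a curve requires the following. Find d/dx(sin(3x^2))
Chain rule: d/dx[sin(u)]=cos(u)·u' where u=3x^2
u'=6x

Answer: 6x·cos(3x^2)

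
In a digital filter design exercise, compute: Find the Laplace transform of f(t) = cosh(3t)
L{cosh(at)}=s/(s²-a²)
L{cosh(3t)}=s/(s²-9)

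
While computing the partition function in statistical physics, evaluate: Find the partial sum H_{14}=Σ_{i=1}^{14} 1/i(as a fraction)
H_14=1+1/2+1/3+...+1/14
=1171733/360360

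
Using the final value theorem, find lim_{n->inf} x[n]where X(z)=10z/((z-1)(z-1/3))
Final value theorem: lim x[n]=lim_{z->1} (z-1)*X(z)
(z-1)*X(z)=10z/(z-1/3)
As z->1: 10/(1-1/3)=10/(2/3)=15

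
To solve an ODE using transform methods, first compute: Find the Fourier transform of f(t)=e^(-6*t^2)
The Fourier transform of a Gaussian e^(-a * t^2) is sqrt(pi/a) * e^(-omega^2/(4a)).
With a = 6: F(omega) = sqrt(pi/6) * e^(-omega^2/24)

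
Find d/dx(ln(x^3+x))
Chain rule: d/dx[ln(u)] = u'/u where u = x^3+x
u' = 3x^2+1

Answer: (3x^2+1)/(x^3+x)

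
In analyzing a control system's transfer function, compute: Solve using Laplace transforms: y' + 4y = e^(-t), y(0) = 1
Take L: sY - 1+4Y = 1/(s+1)
Y(s+4) = 1/(s+1)+1
Y = 1/((s+1)(s+4))+1/(s+4)
Partial fractions: 1/((s+1)(s+4)) = (1/3)/(s+1) - (1/3)/(s+4)
So Y = (1/3)/(s+1)+(2/3)/(s+4)
Inverse Laplace transform (L^(-1){1/(s+1)} = e^(-t), L^(-1){1/(s+4)} = e^(-4t)):

Answer: y(t) = (1/3)·e^(-t)+(2/3)·e^(-4t)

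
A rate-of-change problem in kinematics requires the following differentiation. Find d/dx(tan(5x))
Chain rule: d/dx[tan(u)]=sec²(u)·u' where u=5x
u'=5

Answer: 5·sec²(5x)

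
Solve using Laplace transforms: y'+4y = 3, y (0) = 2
Take L of both sides: sY(s)-2+4Y(s)=3/s
Y(s)(s+4)=3/s+2
Y(s)=3/(s(s+4))+2/(s+4)
Partial fractions: 3/(s(s+4))=(3/4)/s - (3/4)/(s+4)
So Y(s)=(3/4)/s+(5/4)/(s+4)
Inverse transform (L^(-1){1/s}=1, L^(-1){1/(s+4)}=e^(-4t)):

Answer: y(t)=3/4+(5/4)·e^(-4t)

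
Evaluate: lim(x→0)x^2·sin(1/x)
Squeeze theorem: -|x^2| ≤ x^2·sin(1/x) ≤ |x^2|
Since x^2 → 0 as x → 0, by squeeze theorem the limit is 0

Answer: 0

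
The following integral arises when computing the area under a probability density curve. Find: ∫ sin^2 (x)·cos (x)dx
Let u = sin(x), du = cos(x) dx
∫ u^2 du = u^3/3 + C

Answer: sin^3(x)/3 + C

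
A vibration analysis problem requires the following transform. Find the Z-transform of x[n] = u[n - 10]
Using the time-shift property: Z{u[n-10]} = z^(-10) * z/(z-1)
= z^(-9)/(z-1)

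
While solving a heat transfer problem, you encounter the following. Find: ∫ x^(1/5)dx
Power rule: ∫ x^(1/5) dx = x^(6/5)/(6/5) + C

Answer: (5/6)·x^(6/5) + C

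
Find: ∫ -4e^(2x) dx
Since d/dx[e^(2x)] = 2e^(2x), we get -2 e^(2x)+C

Answer: -2e^(2x)+C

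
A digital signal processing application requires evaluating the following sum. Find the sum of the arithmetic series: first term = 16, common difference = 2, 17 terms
Last term: a_n = 16 + (17 - 1)·2 = 48
Sum = n(a_1 + a_n)/2 = 17(16 + 48)/2 = 544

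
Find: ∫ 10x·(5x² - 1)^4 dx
Let u=5x² - 1, du=10x dx
∫ u^4 du=u^5/5 + C

Answer: (5x² - 1)^5/5 + C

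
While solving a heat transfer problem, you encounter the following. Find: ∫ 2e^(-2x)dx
Since d/dx[e^(-2x)]=-2e^(-2x), we get -1 e^(-2x)+C

Answer: -e^(-2x)+C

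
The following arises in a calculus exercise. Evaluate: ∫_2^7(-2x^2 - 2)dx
Step 1: Find antiderivative F(x) = (-2/3)x^3-2x
Step 2: F(7) - F(2) = -728/3 - (-28/3) = -700/3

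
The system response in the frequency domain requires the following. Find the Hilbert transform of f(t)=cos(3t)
The Hilbert transform shifts each frequency component by -pi/2.
H{cos(wt)} = sin(wt)
With w = 3: H{cos(3t)} = sin(3t)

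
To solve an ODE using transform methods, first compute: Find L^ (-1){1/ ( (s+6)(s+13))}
Partial fractions: 1/((s+6)(s+13)) = A/(s+6)+B/(s+13)
Cover-up: A = 1/(s+13)|_{s = -6} = 1/7; B = 1/(s+6)|_{s = -13} = -1/7
L^(-1) = (1/7)e^(-6t) - (1/7)e^(-13t)

Answer: (1/7)(e^(-6t) - e^(-13t))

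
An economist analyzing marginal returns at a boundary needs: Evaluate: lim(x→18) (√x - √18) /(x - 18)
Multiply by conjugate (√x+√18)/(√x+√18):
=(x - 18)/((x - 18)(√x+√18))=1/(√x+√18)
As x → 18: 1/(2√18)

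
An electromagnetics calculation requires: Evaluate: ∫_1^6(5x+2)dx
Step 1: Find antiderivative F(x) = (5/2)x^2 + 2x
Step 2: F(6) - F(1) = 102 - (9/2) = 195/2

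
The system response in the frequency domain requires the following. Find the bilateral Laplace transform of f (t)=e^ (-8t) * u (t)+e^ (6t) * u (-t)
For e^(-8t) * u(t): L=1/(s + 8), Re(s) > -8
For e^(6t) * u(-t): L=-1/(s-6), Re(s) < 6
Combined: F(s)=1/(s + 8) - 1/(s-6), -8 < Re(s) < 6

Answer: 1/(s + 8) - 1/(s-6), ROC: -8 < Re(s) < 6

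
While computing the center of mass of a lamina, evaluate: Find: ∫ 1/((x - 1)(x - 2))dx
Partial fractions: 1/((x-1)(x-2))=A/(x-1) + B/(x-2)
A=-1, B=1
∫ [-1· 1/(x-1) + 1· 1/(x-2)] dx
=(1)[ln|x-2| - ln|x-1|] + C

Answer: ln|(x-2)/(x-1)| + C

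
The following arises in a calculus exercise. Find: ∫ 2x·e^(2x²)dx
Let u=2x², du=4x dx
∫ (1/2)e^u du=e^u/2 + C

Answer: e^(2x²)/2 + C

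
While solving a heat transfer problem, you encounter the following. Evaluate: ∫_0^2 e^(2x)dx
Antiderivative: (1/2)e^(2x)
Evaluate: (1/2)(e^4 - 1)

Answer: (e^4 - 1)/2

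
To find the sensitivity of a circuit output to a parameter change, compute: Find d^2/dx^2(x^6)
Apply power rule 2 times:
d^1: 6x^5
d^2: 30x^4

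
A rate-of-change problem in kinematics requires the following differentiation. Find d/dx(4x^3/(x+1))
Quotient rule: (f/g)'=(f'g - fg')/g²
f=4x^3, f'=12x^2
g=x + 1, g'=1

Answer: (12x^2·(x + 1) - 4x^3)/(x + 1)²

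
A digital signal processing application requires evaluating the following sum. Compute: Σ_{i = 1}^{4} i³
Using formula: Σ i^3 = [n(n+1)/2]² = [4·5/2]² = 100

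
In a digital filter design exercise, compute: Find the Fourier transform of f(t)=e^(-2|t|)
Using the standard pair: F{e^(-a|t|)} = 2a/(a^2+omega^2)
With a = 2: F(omega) = 4/(4+omega^2)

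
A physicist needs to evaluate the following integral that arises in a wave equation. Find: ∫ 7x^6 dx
Using power rule: ∫ 7x^6 dx = 7/7 x^7 + C = x^7 + C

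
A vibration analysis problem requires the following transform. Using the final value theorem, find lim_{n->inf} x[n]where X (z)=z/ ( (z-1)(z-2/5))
Final value theorem: lim x[n]=lim_{z->1} (z-1)*X(z)
(z-1)*X(z)=z/(z-2/5)
As z->1: 1/(1-2/5)=1/(3/5)=5/3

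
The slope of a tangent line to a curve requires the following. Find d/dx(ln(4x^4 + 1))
Chain rule: d/dx[ln(u)]=u'/u where u=4x^4+1
u'=16x^3

Answer: (16x^3)/(4x^4+1)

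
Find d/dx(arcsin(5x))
d/dx[arcsin(u)]=u'/√(1-u²), u=5x, u'=5

Answer: 5/√(1 - 25x²)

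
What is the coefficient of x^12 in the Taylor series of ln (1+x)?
ln(1 + x)=Σ (-1)^(n + 1) x^n/n
Coefficient of x^12=(-1)^13/12=-1/12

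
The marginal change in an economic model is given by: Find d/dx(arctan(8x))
d/dx[arctan(u)]=u'/(1 + u²), u=8x, u'=8

Answer: 8/(1 + 64x²)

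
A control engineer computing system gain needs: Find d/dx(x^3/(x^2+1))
Quotient rule: (f/g)' = (f'g - fg')/g²
f = x^3, f' = 3x^2
g = x^2 + 1, g' = 2x

Answer: (3x^2·(x^2 + 1) - 2x^4)/(x^2 + 1)²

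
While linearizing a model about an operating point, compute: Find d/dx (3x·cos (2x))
Product rule: (fg)'=f'g+fg'
f=3x, f'=3
g=cos(2x), g'=-2·sin(2x)

Answer: 3·cos(2x)-6x·sin(2x)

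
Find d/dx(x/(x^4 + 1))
Quotient rule: (f/g)'=(f'g - fg')/g²
f=x, f'=1
g=x^4+1, g'=4x^3

Answer: (1·(x^4+1)-4x^4)/(x^4+1)²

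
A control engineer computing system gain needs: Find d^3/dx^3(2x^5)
Apply power rule 3 times:
d^1: 10x^4
d^2: 40x^3
d^3: 120x^2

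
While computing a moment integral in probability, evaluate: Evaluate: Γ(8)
Γ(n)=(n-1)! for positive integers
Γ(8)=7!=5040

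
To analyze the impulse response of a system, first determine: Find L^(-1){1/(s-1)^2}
L^(-1){1/(s-a)^n}=t^(n-1)·e^(at)/(n-1)!
Here a=1, n=2: t^1·e^(t)/1

Answer: t·e^(t)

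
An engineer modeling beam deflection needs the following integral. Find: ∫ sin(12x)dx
Using substitution u=12x: ∫ sin(u) du/12=-cos(u)/12+C

Answer: (-1/12)cos(12x)+C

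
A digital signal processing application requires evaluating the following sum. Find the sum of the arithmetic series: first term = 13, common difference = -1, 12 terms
Last term: a_n=13+(12-1)·-1=2
Sum=n(a_1+a_n)/2=12(13+2)/2=90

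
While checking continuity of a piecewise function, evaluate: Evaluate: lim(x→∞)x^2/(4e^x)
Apply L'Hôpital 2 times (∞/∞ each time):
Eventually get 2!/(4e^x) → 0

Answer: 0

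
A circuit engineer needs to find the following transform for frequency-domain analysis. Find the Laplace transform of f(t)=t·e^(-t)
L{t·e^(at)}=1/(s-a)²
L{t·e^(-t)}=1/(s + 1)²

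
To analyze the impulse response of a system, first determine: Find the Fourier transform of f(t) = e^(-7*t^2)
The Fourier transform of a Gaussian e^(-a * t^2) is sqrt(pi/a) * e^(-omega^2/(4a)).
With a=7: F(omega)=sqrt(pi/7) * e^(-omega^2/28)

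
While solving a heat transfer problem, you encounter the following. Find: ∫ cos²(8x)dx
Using identity cos²(u) = (1+cos(2u))/2:
∫ (1+cos(16x))/2 dx = x/2+sin(16x)/32+C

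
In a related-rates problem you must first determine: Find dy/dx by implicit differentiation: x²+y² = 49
Differentiate both sides: 2x + 2y·(dy/dx)=0
Solve: dy/dx=-2x/(2y)=-x/y

Answer: dy/dx=-x/y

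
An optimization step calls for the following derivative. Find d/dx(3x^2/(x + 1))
Quotient rule: (f/g)' = (f'g - fg')/g²
f = 3x^2, f' = 6x
g = x+1, g' = 1

Answer: (6x·(x+1)-3x^2)/(x+1)²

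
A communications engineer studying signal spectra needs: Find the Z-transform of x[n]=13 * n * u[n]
Z{n*u[n]}=z/(z-1)^2
By linearity: Z{13*n*u[n]}=13z/(z-1)^2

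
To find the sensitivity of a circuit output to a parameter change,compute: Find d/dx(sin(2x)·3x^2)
Product rule: (fg)'=f'g + fg'
f=sin(2x), f'=2·cos(2x)
g=3x^2, g'=6x

Answer: 6·cos(2x)·x^2 + 6·sin(2x)·x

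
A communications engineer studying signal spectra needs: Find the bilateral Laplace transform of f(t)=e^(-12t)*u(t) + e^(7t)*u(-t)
For e^(-12t)*u(t): L=1/(s + 12), Re(s) > -12
For e^(7t)*u(-t): L=-1/(s-7), Re(s) < 7
Combined: F(s)=1/(s + 12) - 1/(s-7), -12 < Re(s) < 7

Answer: 1/(s + 12) - 1/(s-7), ROC: -12 < Re(s) < 7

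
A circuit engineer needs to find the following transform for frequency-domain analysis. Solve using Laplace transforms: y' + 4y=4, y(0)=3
Take L of both sides: sY(s) - 3 + 4Y(s) = 4/s
Y(s)(s + 4) = 4/s + 3
Y(s) = 4/(s(s + 4)) + 3/(s + 4)
Partial fractions: 4/(s(s + 4)) = 1/s - 1/(s + 4)
So Y(s) = 1/s + 2/(s + 4)
Inverse transform (L^(-1){1/s} = 1, L^(-1){1/(s + 4)} = e^(-4t)):

Answer: y(t) = 1 + 2·e^(-4t)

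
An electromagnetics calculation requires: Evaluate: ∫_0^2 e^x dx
Antiderivative: e^x
Evaluate: (e^2 - 1)

Answer: e^2 - 1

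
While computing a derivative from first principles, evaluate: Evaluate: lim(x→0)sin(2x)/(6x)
L'Hôpital (0/0): lim 2cos(2x)/6=2/6

Answer: 1/3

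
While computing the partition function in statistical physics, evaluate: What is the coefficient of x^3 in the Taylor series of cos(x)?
cos(x) has only even powers. Coefficient of x^3 = 0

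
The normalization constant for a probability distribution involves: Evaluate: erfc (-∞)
erfc(x) = 1 - erf(x); erfc(-∞) = 1 - erf(-∞) = 1 - (-1) = 2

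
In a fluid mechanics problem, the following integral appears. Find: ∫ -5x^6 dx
Using power rule: ∫ -5x^6 dx = -5/7 x^7+C = (-5/7)x^7+C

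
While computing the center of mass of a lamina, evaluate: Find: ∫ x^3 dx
Using power rule: ∫ x^3 dx = 1/4 x^4+C = (1/4)x^4+C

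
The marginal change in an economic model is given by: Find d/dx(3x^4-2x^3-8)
Power rule: d/dx(ax^n) = n·a·x^(n-1)
Term by term: 12·x^3-6·x^2

Answer: 12x^3-6x^2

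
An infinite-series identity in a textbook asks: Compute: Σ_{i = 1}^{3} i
Using formula: Σ i^1=n(n + 1)/2=3·4/2=6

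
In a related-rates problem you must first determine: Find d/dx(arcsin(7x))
d/dx[arcsin(u)]=u'/√(1-u²), u=7x, u'=7

Answer: 7/√(1-49x²)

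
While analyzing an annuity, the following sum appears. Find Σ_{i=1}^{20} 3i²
= 3·n(n+1)(2n+1)/6 = 3·20·21·41/6 = 8610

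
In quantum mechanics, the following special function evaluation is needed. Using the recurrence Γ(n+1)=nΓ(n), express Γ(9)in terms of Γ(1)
Γ(9)=8Γ(8)=8·7Γ(7)=...=8!·Γ(1)=40320·Γ(1)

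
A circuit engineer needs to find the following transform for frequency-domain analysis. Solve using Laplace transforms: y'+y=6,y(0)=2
Take L of both sides: sY(s)-2+Y(s) = 6/s
Y(s)(s+1) = 6/s+2
Y(s) = 6/(s(s+1))+2/(s+1)
Partial fractions: 6/(s(s+1)) = 6/s - 6/(s+1)
So Y(s) = 6/s - 4/(s+1)
Inverse transform (L^(-1){1/s} = 1, L^(-1){1/(s+1)} = e^(-t)):

Answer: y(t) = 6-4·e^(-t)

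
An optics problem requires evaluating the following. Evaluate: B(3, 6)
B(x,y)=Γ(x)Γ(y)/Γ(x+y)=(x-1)!(y-1)!/(x+y-1)!
B(3,6)=2!·5!/8!=1/168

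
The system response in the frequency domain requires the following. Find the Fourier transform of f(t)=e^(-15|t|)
Using the standard pair: F{e^(-a|t|)} = 2a/(a^2 + omega^2)
With a = 15: F(omega) = 30/(225 + omega^2)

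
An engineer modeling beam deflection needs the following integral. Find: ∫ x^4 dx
Using power rule: ∫ x^4 dx=1/5 x^5+C=(1/5)x^5+C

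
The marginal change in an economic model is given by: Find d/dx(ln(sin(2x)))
Chain rule: d/dx[ln(u)] = u'/u where u = sin(2x)
u' = 2cos(2x)

Answer: (2cos(2x))/(sin(2x))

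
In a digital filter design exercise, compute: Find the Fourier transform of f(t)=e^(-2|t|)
Using the standard pair: F{e^(-a|t|)}=2a/(a^2+omega^2)
With a=2: F(omega)=4/(4+omega^2)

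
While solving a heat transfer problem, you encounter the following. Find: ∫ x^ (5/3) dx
Power rule: ∫ x^(5/3) dx = x^(8/3)/(8/3)+C

Answer: (3/8)·x^(8/3)+C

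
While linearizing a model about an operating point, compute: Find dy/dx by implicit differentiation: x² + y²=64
Differentiate both sides: 2x + 2y·(dy/dx)=0
Solve: dy/dx=-2x/(2y)=-x/y

Answer: dy/dx=-x/y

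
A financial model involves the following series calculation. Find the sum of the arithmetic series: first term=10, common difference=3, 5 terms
Last term: a_n=10+(5-1)·3=22
Sum=n(a_1+a_n)/2=5(10+22)/2=80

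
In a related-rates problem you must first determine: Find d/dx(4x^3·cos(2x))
Product rule: (fg)'=f'g + fg'
f=4x^3, f'=12x^2
g=cos(2x), g'=-2·sin(2x)

Answer: 12x^2·cos(2x) - 8x^3·sin(2x)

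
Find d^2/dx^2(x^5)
Apply power rule 2 times:
d^1: 5x^4
d^2: 20x^3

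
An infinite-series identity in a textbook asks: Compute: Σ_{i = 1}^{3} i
Using formula: Σ i^1 = n(n+1)/2 = 3·4/2 = 6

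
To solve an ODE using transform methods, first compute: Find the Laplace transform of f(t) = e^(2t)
L{e^(at)}=1/(s-a)
L{e^(2t)}=1/(s-2)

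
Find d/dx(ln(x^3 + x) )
Chain rule: d/dx[ln(u)] = u'/u where u = x^3+x
u' = 3x^2+1

Answer: (3x^2+1)/(x^3+x)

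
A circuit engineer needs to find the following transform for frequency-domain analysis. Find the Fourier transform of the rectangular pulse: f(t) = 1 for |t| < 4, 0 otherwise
F(omega)=integral from -4 to 4 of e^(-j * omega * t) dt
=2 * sin(4 * omega)/omega=8 * sinc(4 * omega/pi)

Answer: 2 * sin(4 * omega)/omega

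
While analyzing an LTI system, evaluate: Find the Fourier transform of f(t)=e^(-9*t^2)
The Fourier transform of a Gaussian e^(-a*t^2) is sqrt(pi/a)*e^(-omega^2/(4a)).
With a = 9: F(omega) = sqrt(pi)/3*e^(-omega^2/36)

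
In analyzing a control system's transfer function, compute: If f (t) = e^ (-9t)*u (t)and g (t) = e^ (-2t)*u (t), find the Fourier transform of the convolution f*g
By the convolution theorem: F{f*g}=F(omega)*G(omega)
F(omega)=1/(9 + j*omega), G(omega)=1/(2 + j*omega)
F{f*g}=1/((9 + j*omega)(2 + j*omega))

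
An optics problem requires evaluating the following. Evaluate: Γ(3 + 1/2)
Γ(n + 1/2) = (2n)!√π/(4^n·n!)
= 720√π/(64·6) = (15/8)·√π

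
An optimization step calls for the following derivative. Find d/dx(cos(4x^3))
Chain rule: d/dx[cos(u)] = -sin(u)·u' where u = 4x^3
u' = 12x^2

Answer: -12x^2·sin(4x^3)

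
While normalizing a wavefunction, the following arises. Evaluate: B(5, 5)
B(x,y) = Γ(x)Γ(y)/Γ(x + y) = (x-1)!(y-1)!/(x + y-1)!
B(5,5) = 4!·4!/9! = 1/630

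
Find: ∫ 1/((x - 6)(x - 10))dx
Partial fractions: 1/((x-6)(x-10))=A/(x-6)+B/(x-10)
A=-1/4, B=1/4
∫ [-1/4· 1/(x-6)+1/4· 1/(x-10)] dx
=(1/4)[ln|x-10| - ln|x-6|]+C

Answer: (1/4)·ln|(x-10)/(x-6)|+C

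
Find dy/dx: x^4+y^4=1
Differentiate: 4x^3 + 4y^3·(dy/dx) = 0
dy/dx = -4x^3/(4y^3)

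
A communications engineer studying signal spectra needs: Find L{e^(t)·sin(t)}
First shifting: L{e^(at)f(t)} = F(s-a)
L{sin(t)} = 1/(s² + 1)
Shift: 1/((s-1)² + 1)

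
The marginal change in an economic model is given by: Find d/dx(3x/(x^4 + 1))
Quotient rule: (f/g)'=(f'g - fg')/g²
f=3x, f'=3
g=x^4+1, g'=4x^3

Answer: (3·(x^4+1)-12x^4)/(x^4+1)²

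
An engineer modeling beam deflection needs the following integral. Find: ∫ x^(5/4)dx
Power rule: ∫ x^(5/4) dx=x^(9/4)/(9/4)+C

Answer: (4/9)·x^(9/4)+C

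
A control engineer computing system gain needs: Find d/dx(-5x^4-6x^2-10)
Power rule: d/dx(ax^n)=n·a·x^(n-1)
Term by term: -20·x^3 - 12·x

Answer: -20x^3 - 12x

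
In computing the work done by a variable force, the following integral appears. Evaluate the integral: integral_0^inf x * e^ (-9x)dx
This is a Gamma integral. Substitute u = 9x (du = 9 dx):
integral_0^inf x*e^(-9x) dx = (1/9^2) integral_0^inf u^1*e^(-u) du
= Gamma(2)/9^2 = 1!/9^2 = 1/81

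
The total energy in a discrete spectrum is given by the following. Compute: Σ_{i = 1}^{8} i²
Using formula: Σ i^2 = n(n+1)(2n+1)/6 = 8·9·17/6 = 204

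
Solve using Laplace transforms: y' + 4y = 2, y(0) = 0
Take L of both sides: sY(s) - 0 + 4Y(s) = 2/s
Y(s)(s + 4) = 2/s + 0
Y(s) = 2/(s(s + 4)) + 0/(s + 4)
Partial fractions: 2/(s(s + 4)) = (1/2)/s - (1/2)/(s + 4)
So Y(s) = (1/2)/s - (1/2)/(s + 4)
Inverse transform (L^(-1){1/s} = 1, L^(-1){1/(s + 4)} = e^(-4t)):

Answer: y(t) = 1/2 - (1/2)·e^(-4t)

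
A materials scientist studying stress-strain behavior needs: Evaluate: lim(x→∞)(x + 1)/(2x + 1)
Divide numerator and denominator by x:
lim (1 + 1/x)/(2 + 1/x) = 1/2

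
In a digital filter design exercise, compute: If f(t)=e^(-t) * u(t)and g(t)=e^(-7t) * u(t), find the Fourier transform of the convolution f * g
By the convolution theorem: F{f * g} = F(omega) * G(omega)
F(omega) = 1/(1 + j * omega), G(omega) = 1/(7 + j * omega)
F{f * g} = 1/((1 + j * omega)(7 + j * omega))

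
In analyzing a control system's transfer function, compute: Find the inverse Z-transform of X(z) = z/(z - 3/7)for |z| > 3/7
Standard pair: z/(z-a) <-> a^n*u[n] for causal signals
With a=3/7: x[n]=(3/7)^n*u[n]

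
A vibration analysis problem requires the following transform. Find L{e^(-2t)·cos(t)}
First shifting: L{e^(at)f(t)} = F(s-a)
L{cos(t)} = s/(s²+1)
Shift: (s+2)/((s+2)²+1)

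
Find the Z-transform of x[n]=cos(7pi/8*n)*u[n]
Z{cos(w0 * n) * u[n]} = z(z - cos(w0))/(z^2 - 2z * cos(w0) + 1)
With w0 = 7pi/8: X(z) = z(z - cos(7pi/8))/(z^2 - 2z * cos(7pi/8) + 1)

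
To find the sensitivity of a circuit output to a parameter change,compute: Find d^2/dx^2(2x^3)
Apply power rule 2 times:
d^1: 6x^2
d^2: 12x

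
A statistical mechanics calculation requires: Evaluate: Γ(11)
Γ(n) = (n-1)! for positive integers
Γ(11) = 10! = 3628800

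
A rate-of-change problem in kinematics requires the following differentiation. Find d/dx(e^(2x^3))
Chain rule: d/dx[e^u]=e^u · u' where u=2x^3
u'=6x^2

Answer: 6x^2·e^(2x^3)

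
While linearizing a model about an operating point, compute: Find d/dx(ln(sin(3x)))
Chain rule: d/dx[ln(u)] = u'/u where u = sin(3x)
u' = 3cos(3x)

Answer: (3cos(3x))/(sin(3x))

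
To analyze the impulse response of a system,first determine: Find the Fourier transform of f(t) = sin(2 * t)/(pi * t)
sin(W * t)/(pi * t)=(W/pi) * sinc(W * t/pi) is the impulse response of the ideal low-pass filter with cutoff W (here W=2).
Its Fourier transform is a rectangular function:
F(omega)=1 for |omega| < 2, 0 otherwise

Answer: rect(omega/4) [i.e., 1 for |omega| < 2, 0 otherwise]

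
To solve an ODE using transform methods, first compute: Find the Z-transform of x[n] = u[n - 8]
Using the time-shift property: Z{u[n-8]}=z^(-8)*z/(z-1)
=z^(-7)/(z-1)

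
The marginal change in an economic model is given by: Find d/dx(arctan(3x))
d/dx[arctan(u)] = u'/(1 + u²), u = 3x, u' = 3

Answer: 3/(1 + 9x²)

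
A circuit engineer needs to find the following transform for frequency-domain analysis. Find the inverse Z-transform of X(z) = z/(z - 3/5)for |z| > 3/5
Standard pair: z/(z-a) <-> a^n*u[n] for causal signals
With a = 3/5: x[n] = (3/5)^n*u[n]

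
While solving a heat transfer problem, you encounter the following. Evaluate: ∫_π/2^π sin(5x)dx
Antiderivative: -cos(5x)/5
Evaluate at bounds: [-cos(5·π)/5] - [-cos(5·π/2)/5]
=(-(-1)+(0))/5=1/5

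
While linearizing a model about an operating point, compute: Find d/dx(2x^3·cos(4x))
Product rule: (fg)'=f'g+fg'
f=2x^3, f'=6x^2
g=cos(4x), g'=-4·sin(4x)

Answer: 6x^2·cos(4x)-8x^3·sin(4x)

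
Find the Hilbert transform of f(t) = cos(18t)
The Hilbert transform shifts each frequency component by -pi/2.
H{cos(wt)}=sin(wt)
With w=18: H{cos(18t)}=sin(18t)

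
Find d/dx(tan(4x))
Chain rule: d/dx[tan(u)]=sec²(u)·u' where u=4x
u'=4

Answer: 4·sec²(4x)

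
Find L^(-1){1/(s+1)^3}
L^(-1){1/(s-a)^n} = t^(n-1)·e^(at)/(n-1)!
Here a = -1, n = 3: t^2·e^(-t)/2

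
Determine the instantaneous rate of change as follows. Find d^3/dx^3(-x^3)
Apply power rule 3 times:
d^1: -3x^2
d^2: -6x
d^3: -6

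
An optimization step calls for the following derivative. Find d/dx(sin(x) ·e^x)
Product rule: (fg)'=f'g + fg'
f=sin(x), f'=cos(x)
g=e^x, g'=e^x

Answer: cos(x)·e^x + sin(x)·e^x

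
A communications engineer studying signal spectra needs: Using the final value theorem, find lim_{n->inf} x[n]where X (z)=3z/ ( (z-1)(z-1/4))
Final value theorem: lim x[n] = lim_{z->1} (z-1) * X(z)
(z-1) * X(z) = 3z/(z-1/4)
As z->1: 3/(1-1/4) = 3/(3/4) = 4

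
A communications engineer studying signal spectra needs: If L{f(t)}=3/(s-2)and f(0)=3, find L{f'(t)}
L{f'(t)} = s·F(s) - f(0) = 3s/(s-2) - 3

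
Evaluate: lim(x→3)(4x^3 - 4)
Polynomial is continuous, so substitute x = 3:
4·3^3-4 = 104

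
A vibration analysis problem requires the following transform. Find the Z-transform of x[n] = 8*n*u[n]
Z{n*u[n]}=z/(z-1)^2
By linearity: Z{8*n*u[n]}=8z/(z-1)^2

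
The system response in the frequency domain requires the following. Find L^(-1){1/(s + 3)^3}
L^(-1){1/(s-a)^n} = t^(n-1)·e^(at)/(n-1)!
Here a = -3, n = 3: t^2·e^(-3t)/2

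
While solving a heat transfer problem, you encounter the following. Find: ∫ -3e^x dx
Since d/dx[e^x]=+e^x, we get -3e^x+C

Answer: -3e^x+C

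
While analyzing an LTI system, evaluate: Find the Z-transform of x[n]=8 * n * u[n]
Z{n * u[n]} = z/(z-1)^2
By linearity: Z{8 * n * u[n]} = 8z/(z-1)^2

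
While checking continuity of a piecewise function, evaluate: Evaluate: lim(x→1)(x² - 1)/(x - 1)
Factor: (x² - 1) = (x-1)(x+1)
Cancel (x-1): lim(x→1) (x+1) = 2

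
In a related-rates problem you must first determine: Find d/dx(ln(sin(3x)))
Chain rule: d/dx[ln(u)]=u'/u where u=sin(3x)
u'=3cos(3x)

Answer: (3cos(3x))/(sin(3x))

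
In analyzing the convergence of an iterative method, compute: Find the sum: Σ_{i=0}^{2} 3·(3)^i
Geometric series: S=a(1 - r^n)/(1 - r)
a=3, r=3, n=3
S=3(1-27)/-2=39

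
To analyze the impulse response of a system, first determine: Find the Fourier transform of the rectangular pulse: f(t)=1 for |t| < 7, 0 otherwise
F(omega) = integral from -7 to 7 of e^(-j * omega * t) dt
= 2 * sin(7 * omega)/omega = 14 * sinc(7 * omega/pi)

Answer: 2 * sin(7 * omega)/omega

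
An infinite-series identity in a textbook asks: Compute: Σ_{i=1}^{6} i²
Using formula: Σ i^2=n(n + 1)(2n + 1)/6=6·7·13/6=91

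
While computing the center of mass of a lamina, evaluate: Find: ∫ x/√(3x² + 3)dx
Let u=3x²+3, du=6x dx
∫ (1/6)·u^(-1/2) du=√u/3+C

Answer: √(3x²+3)/3+C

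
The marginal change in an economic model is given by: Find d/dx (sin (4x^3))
Chain rule: d/dx[sin(u)]=cos(u)·u' where u=4x^3
u'=12x^2

Answer: 12x^2·cos(4x^3)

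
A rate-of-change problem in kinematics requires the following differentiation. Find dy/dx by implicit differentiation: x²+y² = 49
Differentiate both sides: 2x + 2y·(dy/dx) = 0
Solve: dy/dx = -2x/(2y) = -x/y

Answer: dy/dx = -x/y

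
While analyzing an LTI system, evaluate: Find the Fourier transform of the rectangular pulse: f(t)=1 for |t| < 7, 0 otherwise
F(omega) = integral from -7 to 7 of e^(-j*omega*t) dt
= 2*sin(7*omega)/omega = 14*sinc(7*omega/pi)

Answer: 2*sin(7*omega)/omega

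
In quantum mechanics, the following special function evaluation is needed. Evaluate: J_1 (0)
J_n(0) = 0 for all n > 0 (Bessel function of first kind)
J_1(0) = 0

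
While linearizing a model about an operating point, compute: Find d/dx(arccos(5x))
d/dx[arccos(u)] = -u'/√(1-u²), u = 5x, u' = 5

Answer: -5/√(1-25x²)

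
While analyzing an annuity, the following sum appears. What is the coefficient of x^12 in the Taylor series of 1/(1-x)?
1/(1-x)=Σ x^n for |x|<1
All coefficients are 1

Answer: 1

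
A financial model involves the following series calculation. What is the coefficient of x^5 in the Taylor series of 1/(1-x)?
1/(1-x) = Σ x^n for |x|<1
All coefficients are 1

Answer: 1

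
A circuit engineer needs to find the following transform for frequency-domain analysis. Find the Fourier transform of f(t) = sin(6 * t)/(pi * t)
sin(W*t)/(pi*t)=(W/pi)*sinc(W*t/pi) is the impulse response of the ideal low-pass filter with cutoff W (here W=6).
Its Fourier transform is a rectangular function:
F(omega)=1 for |omega| < 6, 0 otherwise

Answer: rect(omega/12) [i.e., 1 for |omega| < 6, 0 otherwise]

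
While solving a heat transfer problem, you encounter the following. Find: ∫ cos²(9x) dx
Using identity cos²(u) = (1 + cos(2u))/2:
∫ (1 + cos(18x))/2 dx = x/2 + sin(18x)/36 + C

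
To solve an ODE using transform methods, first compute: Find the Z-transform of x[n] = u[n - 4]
Using the time-shift property: Z{u[n-4]}=z^(-4)*z/(z-1)
=z^(-3)/(z-1)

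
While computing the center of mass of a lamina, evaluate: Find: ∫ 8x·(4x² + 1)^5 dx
Let u = 4x²+1, du = 8x dx
∫ u^5 du = u^6/6+C

Answer: (4x²+1)^6/6+C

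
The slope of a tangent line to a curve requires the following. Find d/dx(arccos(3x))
d/dx[arccos(u)] = -u'/√(1-u²), u = 3x, u' = 3

Answer: -3/√(1-9x²)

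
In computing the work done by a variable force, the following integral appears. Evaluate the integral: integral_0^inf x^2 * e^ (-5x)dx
This is a Gamma integral. Substitute u=5x (du=5 dx):
integral_0^inf x^2 * e^(-5x) dx=(1/5^3) integral_0^inf u^2 * e^(-u) du
=Gamma(3)/5^3=2!/5^3=2/125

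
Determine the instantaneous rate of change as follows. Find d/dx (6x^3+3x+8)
Power rule: d/dx(ax^n)=n·a·x^(n-1)
Term by term: 18·x^2 + 3

Answer: 18x^2 + 3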